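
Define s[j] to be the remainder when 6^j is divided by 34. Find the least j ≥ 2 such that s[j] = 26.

s[1] = 6, s[2] = 2, s[3] = 12, s[4] = 4, s[5] = 24, s[6] = 8, s[7] = 14, s[8] = 16, s[9] = 28, s[10] = 32, s[11] = 22, s[12] = 30, s[13] = 10, s[14] = 26, s[15] = 20, s[16] = 18, s[17] = 6.
The sequence repeats with period 16.
The value 26 first appears (with j ≥ 2) at s[14].

14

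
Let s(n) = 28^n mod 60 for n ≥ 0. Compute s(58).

4

We have s(0) = 1,  s(1) = 28,  s(2) = 4,  s(3) = 52,  s(4) = 16,  s(5) = 28.
Since s(5) = s(1) = 28, the sequence is eventually periodic: after a pre-period of length 1 it cycles with period 4.
For n ≥ 1, s(n) depends only on (n - 1) mod 4. (58 - 1) mod 4 = 1, so s(58) = s(2) = 4.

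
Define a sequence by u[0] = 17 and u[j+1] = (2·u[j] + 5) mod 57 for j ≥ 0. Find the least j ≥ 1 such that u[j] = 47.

12

We have u[0] = 17; u[1] = 39; u[2] = 26; u[3] = 0; u[4] = 5; u[5] = 15; u[6] = 35; u[7] = 18; u[8] = 41; u[9] = 30; u[10] = 8; u[11] = 21; u[12] = 47; u[13] = 42; u[14] = 32; u[15] = 12; u[16] = 29; u[17] = 6; u[18] = 17.
The sequence repeats with period 18.
The value 47 first appears (with j ≥ 1) at u[12].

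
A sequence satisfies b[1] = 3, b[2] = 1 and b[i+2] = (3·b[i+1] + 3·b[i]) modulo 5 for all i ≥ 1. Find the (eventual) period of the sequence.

4

Computing terms: b[1] = 3, b[2] = 1, b[3] = 2, b[4] = 4, b[5] = 3, b[6] = 1.
The sequence repeats with period 4.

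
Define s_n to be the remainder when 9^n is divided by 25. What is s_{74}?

s_0 = 1,  s_1 = 9,  s_2 = 6,  s_3 = 4,  s_4 = 11,  s_5 = 24,  s_6 = 16,  s_7 = 19,  s_8 = 21,  s_9 = 14,  s_{10} = 1.
Since s_{10} = s_0 = 1, the sequence is periodic with period 10.
(74 - 0) mod 10 = 4, so s_{74} = s_4 = 11.

11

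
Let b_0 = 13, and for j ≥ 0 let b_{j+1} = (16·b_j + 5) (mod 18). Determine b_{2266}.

Computing terms: b_0 = 13, b_1 = 15, b_2 = 11, b_3 = 1, b_4 = 3, b_5 = 17, b_6 = 7, b_7 = 9, b_8 = 5, b_9 = 13.
The sequence repeats with period 9.
So b_{2266} = b_{0 + ((2266-0) mod 9)} = b_7 = 9.

9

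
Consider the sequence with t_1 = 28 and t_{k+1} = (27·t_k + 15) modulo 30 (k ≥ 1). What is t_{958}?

Listing terms: t_1 = 28,  t_2 = 21,  t_3 = 12,  t_4 = 9,  t_5 = 18,  t_6 = 21.
Since t_6 = t_2 = 21, the sequence is eventually periodic: after a pre-period of length 1 it cycles with period 4.
For k ≥ 2, t_k depends only on (k - 2) mod 4. (958 - 2) mod 4 = 0, so t_{958} = t_2 = 21.

21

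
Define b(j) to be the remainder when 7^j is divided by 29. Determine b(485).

20

We have b(1) = 7,  b(2) = 20,  b(3) = 24,  b(4) = 23,  b(5) = 16,  b(6) = 25,  b(7) = 1,  b(8) = 7.
Since b(8) = b(1) = 7, the sequence is periodic with period 7.
(485 - 1) mod 7 = 1, so b(485) = b(2) = 20.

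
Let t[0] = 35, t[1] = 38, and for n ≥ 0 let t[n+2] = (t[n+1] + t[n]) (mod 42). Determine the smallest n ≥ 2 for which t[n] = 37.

20

t[0] = 35,  t[1] = 38,  t[2] = 31,  t[3] = 27,  t[4] = 16,  t[5] = 1,  t[6] = 17,  t[7] = 18,  t[8] = 35,  t[9] = 11,  t[10] = 4,  t[11] = 15,  t[12] = 19,  t[13] = 34,  t[14] = 11,  t[15] = 3,  t[16] = 14,  t[17] = 17,  t[18] = 31,  t[19] = 6,  t[20] = 37,  t[21] = 1,  t[22] = 38,  t[23] = 39,  t[24] = 35,  t[25] = 32,  t[26] = 25,  t[27] = 15,  t[28] = 40,  t[29] = 13,  t[30] = 11,  t[31] = 24,  t[32] = 35,  t[33] = 17,  t[34] = 10,  t[35] = 27,  t[36] = 37,  t[37] = 22,  t[38] = 17,  t[39] = 39,  t[40] = 14,  t[41] = 11,  t[42] = 25,  t[43] = 36,  t[44] = 19,  t[45] = 13,  t[46] = 32,  t[47] = 3,  t[48] = 35,  t[49] = 38.
Since (t[48], t[49]) = (t[0], t[1]) = (35, 38) (two consecutive terms determine the rest), the sequence is periodic with period 48.
The value 37 first appears (with n ≥ 2) at t[20].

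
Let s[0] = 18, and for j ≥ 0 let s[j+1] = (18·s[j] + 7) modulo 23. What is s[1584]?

Computing terms: s[0] = 18,  s[1] = 9,  s[2] = 8,  s[3] = 13,  s[4] = 11,  s[5] = 21,  s[6] = 17,  s[7] = 14,  s[8] = 6,  s[9] = 0,  s[10] = 7,  s[11] = 18.
Since s[11] = s[0] = 18, the sequence is periodic with period 11.
(1584 - 0) mod 11 = 0, so s[1584] = s[0] = 18.

18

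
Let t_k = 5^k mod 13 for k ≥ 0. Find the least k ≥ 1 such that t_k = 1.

4

We have t_0 = 1,  t_1 = 5,  t_2 = 12,  t_3 = 8,  t_4 = 1.
The sequence repeats with period 4.
The value 1 next appears (with k ≥ 1) at t_4.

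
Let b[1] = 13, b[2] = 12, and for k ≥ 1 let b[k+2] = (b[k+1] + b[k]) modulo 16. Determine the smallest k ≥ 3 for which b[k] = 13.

16

Listing terms: b[1] = 13, b[2] = 12, b[3] = 9, b[4] = 5, b[5] = 14, b[6] = 3, b[7] = 1, b[8] = 4, b[9] = 5, b[10] = 9, b[11] = 14, b[12] = 7, b[13] = 5, b[14] = 12, b[15] = 1, b[16] = 13, b[17] = 14, b[18] = 11, b[19] = 9, b[20] = 4, b[21] = 13, b[22] = 1, b[23] = 14, b[24] = 15, b[25] = 13, b[26] = 12.
The sequence repeats with period 24.
The value 13 first appears (with k ≥ 3) at b[16].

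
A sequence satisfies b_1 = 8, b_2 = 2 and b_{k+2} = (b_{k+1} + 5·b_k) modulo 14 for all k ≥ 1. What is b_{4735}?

We have b_1 = 8; b_2 = 2; b_3 = 0; b_4 = 10; b_5 = 10; b_6 = 4; b_7 = 12; b_8 = 4; b_9 = 8; b_{10} = 0; b_{11} = 12; b_{12} = 12; b_{13} = 2; b_{14} = 6; b_{15} = 2; b_{16} = 4; b_{17} = 0; b_{18} = 6; b_{19} = 6; b_{20} = 8; b_{21} = 10; b_{22} = 8; b_{23} = 2.
Since (b_{22}, b_{23}) = (b_1, b_2) = (8, 2) (two consecutive terms determine the rest), the sequence is periodic with period 21.
So b_{4735} = b_{1 + ((4735-1) mod 21)} = b_{10} = 0.

0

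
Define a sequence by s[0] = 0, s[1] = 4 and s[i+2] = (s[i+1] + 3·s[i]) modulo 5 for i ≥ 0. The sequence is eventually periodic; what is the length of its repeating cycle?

We have s[0] = 0; s[1] = 4; s[2] = 4; s[3] = 1; s[4] = 3; s[5] = 1; s[6] = 0; s[7] = 3; s[8] = 3; s[9] = 2; s[10] = 1; s[11] = 2; s[12] = 0; s[13] = 1; s[14] = 1; s[15] = 4; s[16] = 2; s[17] = 4; s[18] = 0; s[19] = 2; s[20] = 2; s[21] = 3; s[22] = 4; s[23] = 3; s[24] = 0; s[25] = 4.
Since (s[24], s[25]) = (s[0], s[1]) = (0, 4) (two consecutive terms determine the rest), the sequence is periodic with period 24.

24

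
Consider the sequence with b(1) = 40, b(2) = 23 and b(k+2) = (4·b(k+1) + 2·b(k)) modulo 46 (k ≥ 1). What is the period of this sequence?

22

We have b(1) = 40, b(2) = 23, b(3) = 34, b(4) = 44, b(5) = 14, b(6) = 6, b(7) = 6, b(8) = 36, b(9) = 18, b(10) = 6, b(11) = 14, b(12) = 22, b(13) = 24, b(14) = 2, b(15) = 10, b(16) = 44, b(17) = 12, b(18) = 44, b(19) = 16, b(20) = 14, b(21) = 42, b(22) = 12, b(23) = 40, b(24) = 0, b(25) = 34, b(26) = 44.
Since (b(25), b(26)) = (b(3), b(4)) = (34, 44) (two consecutive terms determine the rest), the sequence is eventually periodic: after a pre-period of length 2 it cycles with period 22.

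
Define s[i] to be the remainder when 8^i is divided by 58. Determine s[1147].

Computing terms: s[0] = 1; s[1] = 8; s[2] = 6; s[3] = 48; s[4] = 36; s[5] = 56; s[6] = 42; s[7] = 46; s[8] = 20; s[9] = 44; s[10] = 4; s[11] = 32; s[12] = 24; s[13] = 18; s[14] = 28; s[15] = 50; s[16] = 52; s[17] = 10; s[18] = 22; s[19] = 2; s[20] = 16; s[21] = 12; s[22] = 38; s[23] = 14; s[24] = 54; s[25] = 26; s[26] = 34; s[27] = 40; s[28] = 30; s[29] = 8.
Since s[29] = s[1] = 8, the sequence is eventually periodic: after a pre-period of length 1 it cycles with period 28.
For i ≥ 1, s[i] depends only on (i - 1) mod 28. (1147 - 1) mod 28 = 26, so s[1147] = s[27] = 40.

40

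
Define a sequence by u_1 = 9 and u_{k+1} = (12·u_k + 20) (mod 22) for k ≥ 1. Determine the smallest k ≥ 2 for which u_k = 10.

6

Computing terms: u_1 = 9,  u_2 = 18,  u_3 = 16,  u_4 = 14,  u_5 = 12,  u_6 = 10,  u_7 = 8,  u_8 = 6,  u_9 = 4,  u_{10} = 2,  u_{11} = 0,  u_{12} = 20,  u_{13} = 18.
Since u_{13} = u_2 = 18, the sequence is eventually periodic: after a pre-period of length 1 it cycles with period 11.
The value 10 first appears (with k ≥ 2) at u_6.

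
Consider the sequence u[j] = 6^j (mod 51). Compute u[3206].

42

Listing terms: u[0] = 1,  u[1] = 6,  u[2] = 36,  u[3] = 12,  u[4] = 21,  u[5] = 24,  u[6] = 42,  u[7] = 48,  u[8] = 33,  u[9] = 45,  u[10] = 15,  u[11] = 39,  u[12] = 30,  u[13] = 27,  u[14] = 9,  u[15] = 3,  u[16] = 18,  u[17] = 6.
Since u[17] = u[1] = 6, the sequence is eventually periodic: after a pre-period of length 1 it cycles with period 16.
For j ≥ 1, u[j] depends only on (j - 1) mod 16. (3206 - 1) mod 16 = 5, so u[3206] = u[6] = 42.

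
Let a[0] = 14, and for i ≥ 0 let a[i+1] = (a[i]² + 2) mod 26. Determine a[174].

Computing terms: a[0] = 14,  a[1] = 16,  a[2] = 24,  a[3] = 6,  a[4] = 12,  a[5] = 16.
Since a[5] = a[1] = 16, the sequence is eventually periodic: after a pre-period of length 1 it cycles with period 4.
For i ≥ 1, a[i] depends only on (i - 1) mod 4. (174 - 1) mod 4 = 1, so a[174] = a[2] = 24.

24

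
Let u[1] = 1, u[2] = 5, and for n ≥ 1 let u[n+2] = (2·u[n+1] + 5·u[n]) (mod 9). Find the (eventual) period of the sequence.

Computing terms: u[1] = 1, u[2] = 5, u[3] = 6, u[4] = 1, u[5] = 5.
Since (u[4], u[5]) = (u[1], u[2]) = (1, 5) (two consecutive terms determine the rest), the sequence is periodic with period 3.

3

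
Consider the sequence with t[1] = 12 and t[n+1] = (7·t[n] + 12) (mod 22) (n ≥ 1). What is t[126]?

Listing terms: t[1] = 12,  t[2] = 8,  t[3] = 2,  t[4] = 4,  t[5] = 18,  t[6] = 6,  t[7] = 10,  t[8] = 16,  t[9] = 14,  t[10] = 0,  t[11] = 12.
Since t[11] = t[1] = 12, the sequence is periodic with period 10.
So t[126] = t[1 + ((126-1) mod 10)] = t[6] = 6.

6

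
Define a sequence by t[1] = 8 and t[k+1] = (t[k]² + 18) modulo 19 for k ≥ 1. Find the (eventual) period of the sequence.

Listing terms: t[1] = 8; t[2] = 6; t[3] = 16; t[4] = 8.
Since t[4] = t[1] = 8, the sequence is periodic with period 3.

3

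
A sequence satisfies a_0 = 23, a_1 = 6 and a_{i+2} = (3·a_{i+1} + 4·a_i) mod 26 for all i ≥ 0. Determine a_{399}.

16

Listing terms: a_0 = 23,  a_1 = 6,  a_2 = 6,  a_3 = 16,  a_4 = 20,  a_5 = 20,  a_6 = 10,  a_7 = 6,  a_8 = 6.
Since (a_7, a_8) = (a_1, a_2) = (6, 6) (two consecutive terms determine the rest), the sequence is eventually periodic: after a pre-period of length 1 it cycles with period 6.
For i ≥ 1, a_i depends only on (i - 1) mod 6. (399 - 1) mod 6 = 2, so a_{399} = a_3 = 16.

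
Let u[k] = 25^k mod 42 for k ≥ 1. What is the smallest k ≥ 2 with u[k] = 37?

We have u[1] = 25; u[2] = 37; u[3] = 1; u[4] = 25.
The sequence repeats with period 3.
The value 37 first appears (with k ≥ 2) at u[2].

2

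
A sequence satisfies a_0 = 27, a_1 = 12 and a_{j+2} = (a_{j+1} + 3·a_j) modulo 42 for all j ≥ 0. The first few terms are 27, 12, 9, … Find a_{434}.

9

Listing terms: a_0 = 27,  a_1 = 12,  a_2 = 9,  a_3 = 3,  a_4 = 30,  a_5 = 39,  a_6 = 3,  a_7 = 36,  a_8 = 3,  a_9 = 27,  a_{10} = 36,  a_{11} = 33,  a_{12} = 15,  a_{13} = 30,  a_{14} = 33,  a_{15} = 39,  a_{16} = 12,  a_{17} = 3,  a_{18} = 39,  a_{19} = 6,  a_{20} = 39,  a_{21} = 15,  a_{22} = 6,  a_{23} = 9,  a_{24} = 27,  a_{25} = 12.
Since (a_{24}, a_{25}) = (a_0, a_1) = (27, 12) (two consecutive terms determine the rest), the sequence is periodic with period 24.
(434 - 0) mod 24 = 2, so a_{434} = a_2 = 9.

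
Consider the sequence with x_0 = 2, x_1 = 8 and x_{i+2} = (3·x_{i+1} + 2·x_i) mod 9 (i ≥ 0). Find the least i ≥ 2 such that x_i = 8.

5

Listing terms: x_0 = 2; x_1 = 8; x_2 = 1; x_3 = 1; x_4 = 5; x_5 = 8; x_6 = 7; x_7 = 1; x_8 = 8; x_9 = 8; x_{10} = 4; x_{11} = 1; x_{12} = 2; x_{13} = 8.
The sequence repeats with period 12.
The value 8 first appears (with i ≥ 2) at x_5.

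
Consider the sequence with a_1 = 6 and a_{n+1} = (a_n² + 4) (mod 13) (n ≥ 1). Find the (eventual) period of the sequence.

6

a_1 = 6; a_2 = 1; a_3 = 5; a_4 = 3; a_5 = 0; a_6 = 4; a_7 = 7; a_8 = 1.
Since a_8 = a_2 = 1, the sequence is eventually periodic: after a pre-period of length 1 it cycles with period 6.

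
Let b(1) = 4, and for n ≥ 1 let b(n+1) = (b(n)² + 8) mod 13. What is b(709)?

9

We have b(1) = 4,  b(2) = 11,  b(3) = 12,  b(4) = 9,  b(5) = 11.
Since b(5) = b(2) = 11, the sequence is eventually periodic: after a pre-period of length 1 it cycles with period 3.
For n ≥ 2, b(n) depends only on (n - 2) mod 3. (709 - 2) mod 3 = 2, so b(709) = b(4) = 9.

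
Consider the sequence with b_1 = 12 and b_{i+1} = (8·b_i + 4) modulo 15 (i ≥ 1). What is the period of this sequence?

Listing terms: b_1 = 12, b_2 = 10, b_3 = 9, b_4 = 1, b_5 = 12.
The sequence repeats with period 4.

4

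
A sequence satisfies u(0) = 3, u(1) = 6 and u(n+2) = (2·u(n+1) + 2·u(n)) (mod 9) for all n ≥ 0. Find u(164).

0

u(0) = 3,  u(1) = 6,  u(2) = 0,  u(3) = 3,  u(4) = 6.
Since (u(3), u(4)) = (u(0), u(1)) = (3, 6) (two consecutive terms determine the rest), the sequence is periodic with period 3.
So u(164) = u(0 + ((164-0) mod 3)) = u(2) = 0.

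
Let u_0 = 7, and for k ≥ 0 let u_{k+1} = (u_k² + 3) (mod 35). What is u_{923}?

Computing terms: u_0 = 7; u_1 = 17; u_2 = 12; u_3 = 7.
The sequence repeats with period 3.
(923 - 0) mod 3 = 2, so u_{923} = u_2 = 12.

12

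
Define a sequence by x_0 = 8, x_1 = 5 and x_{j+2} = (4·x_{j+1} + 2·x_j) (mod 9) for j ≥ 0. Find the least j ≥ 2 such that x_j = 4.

We have x_0 = 8,  x_1 = 5,  x_2 = 0,  x_3 = 1,  x_4 = 4,  x_5 = 0,  x_6 = 8,  x_7 = 5.
The sequence repeats with period 6.
The value 4 first appears (with j ≥ 2) at x_4.

4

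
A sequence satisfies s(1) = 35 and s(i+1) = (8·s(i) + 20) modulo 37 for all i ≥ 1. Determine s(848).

22

Listing terms: s(1) = 35,  s(2) = 4,  s(3) = 15,  s(4) = 29,  s(5) = 30,  s(6) = 1,  s(7) = 28,  s(8) = 22,  s(9) = 11,  s(10) = 34,  s(11) = 33,  s(12) = 25,  s(13) = 35.
Since s(13) = s(1) = 35, the sequence is periodic with period 12.
(848 - 1) mod 12 = 7, so s(848) = s(8) = 22.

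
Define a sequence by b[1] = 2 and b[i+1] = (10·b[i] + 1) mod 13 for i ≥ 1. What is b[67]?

2

Listing terms: b[1] = 2,  b[2] = 8,  b[3] = 3,  b[4] = 5,  b[5] = 12,  b[6] = 4,  b[7] = 2.
The sequence repeats with period 6.
So b[67] = b[1 + ((67-1) mod 6)] = b[1] = 2.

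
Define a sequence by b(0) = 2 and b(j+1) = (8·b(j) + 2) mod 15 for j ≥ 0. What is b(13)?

b(0) = 2, b(1) = 3, b(2) = 11, b(3) = 0, b(4) = 2.
The sequence repeats with period 4.
(13 - 0) mod 4 = 1, so b(13) = b(1) = 3.

3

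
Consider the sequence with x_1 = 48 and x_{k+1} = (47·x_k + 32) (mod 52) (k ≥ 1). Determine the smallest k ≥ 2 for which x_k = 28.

x_1 = 48,  x_2 = 0,  x_3 = 32,  x_4 = 28,  x_5 = 48.
The sequence repeats with period 4.
The value 28 first appears (with k ≥ 2) at x_4.

4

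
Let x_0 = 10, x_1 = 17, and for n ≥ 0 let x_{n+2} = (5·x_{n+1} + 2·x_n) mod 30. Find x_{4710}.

We have x_0 = 10; x_1 = 17; x_2 = 15; x_3 = 19; x_4 = 5; x_5 = 3; x_6 = 25; x_7 = 11; x_8 = 15; x_9 = 7; x_{10} = 5; x_{11} = 9; x_{12} = 25; x_{13} = 23; x_{14} = 15; x_{15} = 1; x_{16} = 5; x_{17} = 27; x_{18} = 25; x_{19} = 29; x_{20} = 15; x_{21} = 13; x_{22} = 5; x_{23} = 21; x_{24} = 25; x_{25} = 17; x_{26} = 15.
Since (x_{25}, x_{26}) = (x_1, x_2) = (17, 15) (two consecutive terms determine the rest), the sequence is eventually periodic: after a pre-period of length 1 it cycles with period 24.
For n ≥ 1, x_n depends only on (n - 1) mod 24. (4710 - 1) mod 24 = 5, so x_{4710} = x_6 = 25.

25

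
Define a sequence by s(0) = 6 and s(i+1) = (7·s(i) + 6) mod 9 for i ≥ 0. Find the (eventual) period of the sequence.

Computing terms: s(0) = 6, s(1) = 3, s(2) = 0, s(3) = 6.
Since s(3) = s(0) = 6, the sequence is periodic with period 3.

3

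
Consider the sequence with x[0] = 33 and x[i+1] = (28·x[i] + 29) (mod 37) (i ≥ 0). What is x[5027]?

34

x[0] = 33,  x[1] = 28,  x[2] = 36,  x[3] = 1,  x[4] = 20,  x[5] = 34,  x[6] = 19,  x[7] = 6,  x[8] = 12,  x[9] = 32,  x[10] = 0,  x[11] = 29,  x[12] = 27,  x[13] = 8,  x[14] = 31,  x[15] = 9,  x[16] = 22,  x[17] = 16,  x[18] = 33.
The sequence repeats with period 18.
So x[5027] = x[0 + ((5027-0) mod 18)] = x[5] = 34.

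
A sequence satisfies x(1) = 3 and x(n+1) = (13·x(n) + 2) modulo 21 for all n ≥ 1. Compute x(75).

10

Listing terms: x(1) = 3,  x(2) = 20,  x(3) = 10,  x(4) = 6,  x(5) = 17,  x(6) = 13,  x(7) = 3.
The sequence repeats with period 6.
So x(75) = x(1 + ((75-1) mod 6)) = x(3) = 10.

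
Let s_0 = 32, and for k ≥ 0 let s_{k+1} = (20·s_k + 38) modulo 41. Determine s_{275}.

17

We have s_0 = 32; s_1 = 22; s_2 = 27; s_3 = 4; s_4 = 36; s_5 = 20; s_6 = 28; s_7 = 24; s_8 = 26; s_9 = 25; s_{10} = 5; s_{11} = 15; s_{12} = 10; s_{13} = 33; s_{14} = 1; s_{15} = 17; s_{16} = 9; s_{17} = 13; s_{18} = 11; s_{19} = 12; s_{20} = 32.
The sequence repeats with period 20.
So s_{275} = s_{0 + ((275-0) mod 20)} = s_{15} = 17.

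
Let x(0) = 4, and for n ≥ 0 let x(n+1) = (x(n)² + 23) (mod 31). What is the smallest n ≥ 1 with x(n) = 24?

We have x(0) = 4, x(1) = 8, x(2) = 25, x(3) = 28, x(4) = 1, x(5) = 24, x(6) = 10, x(7) = 30, x(8) = 24.
Since x(8) = x(5) = 24, the sequence is eventually periodic: after a pre-period of length 5 it cycles with period 3.
The value 24 first appears (with n ≥ 1) at x(5).

5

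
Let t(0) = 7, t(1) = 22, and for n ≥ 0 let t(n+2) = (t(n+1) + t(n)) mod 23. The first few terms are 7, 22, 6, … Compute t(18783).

5

We have t(0) = 7; t(1) = 22; t(2) = 6; t(3) = 5; t(4) = 11; t(5) = 16; t(6) = 4; t(7) = 20; t(8) = 1; t(9) = 21; t(10) = 22; t(11) = 20; t(12) = 19; t(13) = 16; t(14) = 12; t(15) = 5; t(16) = 17; t(17) = 22; t(18) = 16; t(19) = 15; t(20) = 8; t(21) = 0; t(22) = 8; t(23) = 8; t(24) = 16; t(25) = 1; t(26) = 17; t(27) = 18; t(28) = 12; t(29) = 7; t(30) = 19; t(31) = 3; t(32) = 22; t(33) = 2; t(34) = 1; t(35) = 3; t(36) = 4; t(37) = 7; t(38) = 11; t(39) = 18; t(40) = 6; t(41) = 1; t(42) = 7; t(43) = 8; t(44) = 15; t(45) = 0; t(46) = 15; t(47) = 15; t(48) = 7; t(49) = 22.
Since (t(48), t(49)) = (t(0), t(1)) = (7, 22) (two consecutive terms determine the rest), the sequence is periodic with period 48.
(18783 - 0) mod 48 = 15, so t(18783) = t(15) = 5.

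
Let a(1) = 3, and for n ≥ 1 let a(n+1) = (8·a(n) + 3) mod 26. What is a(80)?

a(1) = 3,  a(2) = 1,  a(3) = 11,  a(4) = 13,  a(5) = 3.
Since a(5) = a(1) = 3, the sequence is periodic with period 4.
(80 - 1) mod 4 = 3, so a(80) = a(4) = 13.

13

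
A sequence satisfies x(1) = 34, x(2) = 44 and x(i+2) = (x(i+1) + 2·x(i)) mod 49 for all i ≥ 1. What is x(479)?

18

Computing terms: x(1) = 34,  x(2) = 44,  x(3) = 14,  x(4) = 4,  x(5) = 32,  x(6) = 40,  x(7) = 6,  x(8) = 37,  x(9) = 0,  x(10) = 25,  x(11) = 25,  x(12) = 26,  x(13) = 27,  x(14) = 30,  x(15) = 35,  x(16) = 46,  x(17) = 18,  x(18) = 12,  x(19) = 48,  x(20) = 23,  x(21) = 21,  x(22) = 18,  x(23) = 11,  x(24) = 47,  x(25) = 20,  x(26) = 16,  x(27) = 7,  x(28) = 39,  x(29) = 4,  x(30) = 33,  x(31) = 41,  x(32) = 9,  x(33) = 42,  x(34) = 11,  x(35) = 46,  x(36) = 19,  x(37) = 13,  x(38) = 2,  x(39) = 28,  x(40) = 32,  x(41) = 39,  x(42) = 5,  x(43) = 34,  x(44) = 44.
The sequence repeats with period 42.
(479 - 1) mod 42 = 16, so x(479) = x(17) = 18.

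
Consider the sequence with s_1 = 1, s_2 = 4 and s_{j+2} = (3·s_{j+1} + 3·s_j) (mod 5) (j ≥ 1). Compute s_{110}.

4

Listing terms: s_1 = 1; s_2 = 4; s_3 = 0; s_4 = 2; s_5 = 1; s_6 = 4.
The sequence repeats with period 4.
So s_{110} = s_{1 + ((110-1) mod 4)} = s_2 = 4.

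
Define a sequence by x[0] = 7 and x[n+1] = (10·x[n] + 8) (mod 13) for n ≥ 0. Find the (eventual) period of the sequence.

Listing terms: x[0] = 7; x[1] = 0; x[2] = 8; x[3] = 10; x[4] = 4; x[5] = 9; x[6] = 7.
Since x[6] = x[0] = 7, the sequence is periodic with period 6.

6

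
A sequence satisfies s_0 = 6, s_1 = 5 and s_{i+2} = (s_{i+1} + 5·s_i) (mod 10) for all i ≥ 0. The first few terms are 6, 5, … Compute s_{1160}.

5

Listing terms: s_0 = 6, s_1 = 5, s_2 = 5, s_3 = 0, s_4 = 5, s_5 = 5.
Since (s_4, s_5) = (s_1, s_2) = (5, 5) (two consecutive terms determine the rest), the sequence is eventually periodic: after a pre-period of length 1 it cycles with period 3.
For i ≥ 1, s_i depends only on (i - 1) mod 3. (1160 - 1) mod 3 = 1, so s_{1160} = s_2 = 5.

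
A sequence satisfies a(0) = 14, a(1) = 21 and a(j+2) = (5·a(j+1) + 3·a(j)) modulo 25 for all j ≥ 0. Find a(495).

7

We have a(0) = 14, a(1) = 21, a(2) = 22, a(3) = 23, a(4) = 6, a(5) = 24, a(6) = 13, a(7) = 12, a(8) = 24, a(9) = 6, a(10) = 2, a(11) = 3, a(12) = 21, a(13) = 14, a(14) = 8, a(15) = 7, a(16) = 9, a(17) = 16, a(18) = 7, a(19) = 8, a(20) = 11, a(21) = 4, a(22) = 3, a(23) = 2, a(24) = 19, a(25) = 1, a(26) = 12, a(27) = 13, a(28) = 1, a(29) = 19, a(30) = 23, a(31) = 22, a(32) = 4, a(33) = 11, a(34) = 17, a(35) = 18, a(36) = 16, a(37) = 9, a(38) = 18, a(39) = 17, a(40) = 14, a(41) = 21.
The sequence repeats with period 40.
So a(495) = a(0 + ((495-0) mod 40)) = a(15) = 7.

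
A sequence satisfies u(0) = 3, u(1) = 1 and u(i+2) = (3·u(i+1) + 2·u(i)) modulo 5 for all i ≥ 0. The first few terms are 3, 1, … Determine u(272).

2

Computing terms: u(0) = 3; u(1) = 1; u(2) = 4; u(3) = 4; u(4) = 0; u(5) = 3; u(6) = 4; u(7) = 3; u(8) = 2; u(9) = 2; u(10) = 0; u(11) = 4; u(12) = 2; u(13) = 4; u(14) = 1; u(15) = 1; u(16) = 0; u(17) = 2; u(18) = 1; u(19) = 2; u(20) = 3; u(21) = 3; u(22) = 0; u(23) = 1; u(24) = 3; u(25) = 1.
The sequence repeats with period 24.
(272 - 0) mod 24 = 8, so u(272) = u(8) = 2.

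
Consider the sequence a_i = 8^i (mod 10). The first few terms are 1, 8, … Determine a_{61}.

8

Computing terms: a_0 = 1,  a_1 = 8,  a_2 = 4,  a_3 = 2,  a_4 = 6,  a_5 = 8.
Since a_5 = a_1 = 8, the sequence is eventually periodic: after a pre-period of length 1 it cycles with period 4.
For i ≥ 1, a_i depends only on (i - 1) mod 4. (61 - 1) mod 4 = 0, so a_{61} = a_1 = 8.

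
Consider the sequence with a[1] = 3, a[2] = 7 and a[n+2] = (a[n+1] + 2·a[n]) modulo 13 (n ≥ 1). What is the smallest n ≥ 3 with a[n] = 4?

10

We have a[1] = 3, a[2] = 7, a[3] = 0, a[4] = 1, a[5] = 1, a[6] = 3, a[7] = 5, a[8] = 11, a[9] = 8, a[10] = 4, a[11] = 7, a[12] = 2, a[13] = 3, a[14] = 7.
Since (a[13], a[14]) = (a[1], a[2]) = (3, 7) (two consecutive terms determine the rest), the sequence is periodic with period 12.
The value 4 first appears (with n ≥ 3) at a[10].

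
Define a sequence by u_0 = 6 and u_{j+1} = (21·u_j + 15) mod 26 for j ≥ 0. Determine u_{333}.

Listing terms: u_0 = 6, u_1 = 11, u_2 = 12, u_3 = 7, u_4 = 6.
Since u_4 = u_0 = 6, the sequence is periodic with period 4.
So u_{333} = u_{0 + ((333-0) mod 4)} = u_1 = 11.

11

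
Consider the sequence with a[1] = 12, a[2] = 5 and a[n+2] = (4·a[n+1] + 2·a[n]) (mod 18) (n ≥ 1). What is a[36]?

a[1] = 12, a[2] = 5, a[3] = 8, a[4] = 6, a[5] = 4, a[6] = 10, a[7] = 12, a[8] = 14, a[9] = 8, a[10] = 6.
Since (a[9], a[10]) = (a[3], a[4]) = (8, 6) (two consecutive terms determine the rest), the sequence is eventually periodic: after a pre-period of length 2 it cycles with period 6.
For n ≥ 3, a[n] depends only on (n - 3) mod 6. (36 - 3) mod 6 = 3, so a[36] = a[6] = 10.

10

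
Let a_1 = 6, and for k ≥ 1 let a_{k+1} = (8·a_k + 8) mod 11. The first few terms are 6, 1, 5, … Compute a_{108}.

10

Listing terms: a_1 = 6,  a_2 = 1,  a_3 = 5,  a_4 = 4,  a_5 = 7,  a_6 = 9,  a_7 = 3,  a_8 = 10,  a_9 = 0,  a_{10} = 8,  a_{11} = 6.
Since a_{11} = a_1 = 6, the sequence is periodic with period 10.
So a_{108} = a_{1 + ((108-1) mod 10)} = a_8 = 10.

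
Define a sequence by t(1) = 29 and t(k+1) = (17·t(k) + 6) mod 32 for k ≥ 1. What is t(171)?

t(1) = 29,  t(2) = 19,  t(3) = 9,  t(4) = 31,  t(5) = 21,  t(6) = 11,  t(7) = 1,  t(8) = 23,  t(9) = 13,  t(10) = 3,  t(11) = 25,  t(12) = 15,  t(13) = 5,  t(14) = 27,  t(15) = 17,  t(16) = 7,  t(17) = 29.
The sequence repeats with period 16.
(171 - 1) mod 16 = 10, so t(171) = t(11) = 25.

25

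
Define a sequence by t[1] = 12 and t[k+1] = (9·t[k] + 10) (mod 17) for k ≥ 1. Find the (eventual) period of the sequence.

Listing terms: t[1] = 12; t[2] = 16; t[3] = 1; t[4] = 2; t[5] = 11; t[6] = 7; t[7] = 5; t[8] = 4; t[9] = 12.
Since t[9] = t[1] = 12, the sequence is periodic with period 8.

8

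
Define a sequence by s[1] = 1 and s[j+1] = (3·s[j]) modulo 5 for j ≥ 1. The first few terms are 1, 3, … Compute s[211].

4

Listing terms: s[1] = 1; s[2] = 3; s[3] = 4; s[4] = 2; s[5] = 1.
The sequence repeats with period 4.
So s[211] = s[1 + ((211-1) mod 4)] = s[3] = 4.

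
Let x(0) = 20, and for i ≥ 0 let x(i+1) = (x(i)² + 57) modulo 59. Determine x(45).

Computing terms: x(0) = 20,  x(1) = 44,  x(2) = 46,  x(3) = 49,  x(4) = 39,  x(5) = 44.
Since x(5) = x(1) = 44, the sequence is eventually periodic: after a pre-period of length 1 it cycles with period 4.
For i ≥ 1, x(i) depends only on (i - 1) mod 4. (45 - 1) mod 4 = 0, so x(45) = x(1) = 44.

44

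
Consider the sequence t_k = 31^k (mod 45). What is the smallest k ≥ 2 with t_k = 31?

4

Computing terms: t_1 = 31; t_2 = 16; t_3 = 1; t_4 = 31.
Since t_4 = t_1 = 31, the sequence is periodic with period 3.
The value 31 next appears (with k ≥ 2) at t_4.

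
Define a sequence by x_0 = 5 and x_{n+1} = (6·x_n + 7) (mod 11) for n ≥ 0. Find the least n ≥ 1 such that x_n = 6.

3

Listing terms: x_0 = 5; x_1 = 4; x_2 = 9; x_3 = 6; x_4 = 10; x_5 = 1; x_6 = 2; x_7 = 8; x_8 = 0; x_9 = 7; x_{10} = 5.
The sequence repeats with period 10.
The value 6 first appears (with n ≥ 1) at x_3.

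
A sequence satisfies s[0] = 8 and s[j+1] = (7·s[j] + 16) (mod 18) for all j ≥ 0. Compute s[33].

Listing terms: s[0] = 8,  s[1] = 0,  s[2] = 16,  s[3] = 2,  s[4] = 12,  s[5] = 10,  s[6] = 14,  s[7] = 6,  s[8] = 4,  s[9] = 8.
The sequence repeats with period 9.
(33 - 0) mod 9 = 6, so s[33] = s[6] = 14.

14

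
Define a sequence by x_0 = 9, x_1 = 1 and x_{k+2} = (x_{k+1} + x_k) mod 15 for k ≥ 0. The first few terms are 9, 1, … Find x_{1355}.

We have x_0 = 9,  x_1 = 1,  x_2 = 10,  x_3 = 11,  x_4 = 6,  x_5 = 2,  x_6 = 8,  x_7 = 10,  x_8 = 3,  x_9 = 13,  x_{10} = 1,  x_{11} = 14,  x_{12} = 0,  x_{13} = 14,  x_{14} = 14,  x_{15} = 13,  x_{16} = 12,  x_{17} = 10,  x_{18} = 7,  x_{19} = 2,  x_{20} = 9,  x_{21} = 11,  x_{22} = 5,  x_{23} = 1,  x_{24} = 6,  x_{25} = 7,  x_{26} = 13,  x_{27} = 5,  x_{28} = 3,  x_{29} = 8,  x_{30} = 11,  x_{31} = 4,  x_{32} = 0,  x_{33} = 4,  x_{34} = 4,  x_{35} = 8,  x_{36} = 12,  x_{37} = 5,  x_{38} = 2,  x_{39} = 7,  x_{40} = 9,  x_{41} = 1.
The sequence repeats with period 40.
So x_{1355} = x_{0 + ((1355-0) mod 40)} = x_{35} = 8.

8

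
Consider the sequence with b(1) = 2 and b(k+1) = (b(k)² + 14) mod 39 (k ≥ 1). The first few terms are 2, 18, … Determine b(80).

27

b(1) = 2,  b(2) = 18,  b(3) = 26,  b(4) = 27,  b(5) = 2.
The sequence repeats with period 4.
(80 - 1) mod 4 = 3, so b(80) = b(4) = 27.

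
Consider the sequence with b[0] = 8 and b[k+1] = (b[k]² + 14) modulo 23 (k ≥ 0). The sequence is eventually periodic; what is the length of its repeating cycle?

Listing terms: b[0] = 8, b[1] = 9, b[2] = 3, b[3] = 0, b[4] = 14, b[5] = 3.
Since b[5] = b[2] = 3, the sequence is eventually periodic: after a pre-period of length 2 it cycles with period 3.

3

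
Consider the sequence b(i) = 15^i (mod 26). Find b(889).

b(1) = 15,  b(2) = 17,  b(3) = 21,  b(4) = 3,  b(5) = 19,  b(6) = 25,  b(7) = 11,  b(8) = 9,  b(9) = 5,  b(10) = 23,  b(11) = 7,  b(12) = 1,  b(13) = 15.
Since b(13) = b(1) = 15, the sequence is periodic with period 12.
(889 - 1) mod 12 = 0, so b(889) = b(1) = 15.

15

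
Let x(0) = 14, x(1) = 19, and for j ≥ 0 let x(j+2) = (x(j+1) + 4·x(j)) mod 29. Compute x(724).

We have x(0) = 14; x(1) = 19; x(2) = 17; x(3) = 6; x(4) = 16; x(5) = 11; x(6) = 17; x(7) = 3; x(8) = 13; x(9) = 25; x(10) = 19; x(11) = 3; x(12) = 21; x(13) = 4; x(14) = 1; x(15) = 17; x(16) = 21; x(17) = 2; x(18) = 28; x(19) = 7; x(20) = 3; x(21) = 2; x(22) = 14; x(23) = 22; x(24) = 20; x(25) = 21; x(26) = 14; x(27) = 11; x(28) = 9; x(29) = 24; x(30) = 2; x(31) = 11; x(32) = 19; x(33) = 5; x(34) = 23; x(35) = 14; x(36) = 19.
The sequence repeats with period 35.
(724 - 0) mod 35 = 24, so x(724) = x(24) = 20.

20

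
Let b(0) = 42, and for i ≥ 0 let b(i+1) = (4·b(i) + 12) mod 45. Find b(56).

12

Listing terms: b(0) = 42; b(1) = 0; b(2) = 12; b(3) = 15; b(4) = 27; b(5) = 30; b(6) = 42.
The sequence repeats with period 6.
So b(56) = b(0 + ((56-0) mod 6)) = b(2) = 12.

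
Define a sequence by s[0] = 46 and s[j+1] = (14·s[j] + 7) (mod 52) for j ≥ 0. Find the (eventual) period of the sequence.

13

Computing terms: s[0] = 46, s[1] = 27, s[2] = 21, s[3] = 41, s[4] = 9, s[5] = 29, s[6] = 49, s[7] = 17, s[8] = 37, s[9] = 5, s[10] = 25, s[11] = 45, s[12] = 13, s[13] = 33, s[14] = 1, s[15] = 21.
Since s[15] = s[2] = 21, the sequence is eventually periodic: after a pre-period of length 2 it cycles with period 13.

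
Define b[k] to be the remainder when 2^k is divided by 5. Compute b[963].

Listing terms: b[1] = 2,  b[2] = 4,  b[3] = 3,  b[4] = 1,  b[5] = 2.
Since b[5] = b[1] = 2, the sequence is periodic with period 4.
(963 - 1) mod 4 = 2, so b[963] = b[3] = 3.

3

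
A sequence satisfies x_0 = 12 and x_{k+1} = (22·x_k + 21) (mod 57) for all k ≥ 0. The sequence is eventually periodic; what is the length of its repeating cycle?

18

We have x_0 = 12; x_1 = 0; x_2 = 21; x_3 = 27; x_4 = 45; x_5 = 42; x_6 = 33; x_7 = 6; x_8 = 39; x_9 = 24; x_{10} = 36; x_{11} = 15; x_{12} = 9; x_{13} = 48; x_{14} = 51; x_{15} = 3; x_{16} = 30; x_{17} = 54; x_{18} = 12.
The sequence repeats with period 18.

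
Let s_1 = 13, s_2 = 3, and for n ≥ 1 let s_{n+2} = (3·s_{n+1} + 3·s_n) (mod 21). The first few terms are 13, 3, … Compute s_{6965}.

We have s_1 = 13,  s_2 = 3,  s_3 = 6,  s_4 = 6,  s_5 = 15,  s_6 = 0,  s_7 = 3,  s_8 = 9,  s_9 = 15,  s_{10} = 9,  s_{11} = 9,  s_{12} = 12,  s_{13} = 0,  s_{14} = 15,  s_{15} = 3,  s_{16} = 12,  s_{17} = 3,  s_{18} = 3,  s_{19} = 18,  s_{20} = 0,  s_{21} = 12,  s_{22} = 15,  s_{23} = 18,  s_{24} = 15,  s_{25} = 15,  s_{26} = 6,  s_{27} = 0,  s_{28} = 18,  s_{29} = 12,  s_{30} = 6,  s_{31} = 12,  s_{32} = 12,  s_{33} = 9,  s_{34} = 0,  s_{35} = 6,  s_{36} = 18,  s_{37} = 9,  s_{38} = 18,  s_{39} = 18,  s_{40} = 3,  s_{41} = 0,  s_{42} = 9,  s_{43} = 6,  s_{44} = 3,  s_{45} = 6.
Since (s_{44}, s_{45}) = (s_2, s_3) = (3, 6) (two consecutive terms determine the rest), the sequence is eventually periodic: after a pre-period of length 1 it cycles with period 42.
For n ≥ 2, s_n depends only on (n - 2) mod 42. (6965 - 2) mod 42 = 33, so s_{6965} = s_{35} = 6.

6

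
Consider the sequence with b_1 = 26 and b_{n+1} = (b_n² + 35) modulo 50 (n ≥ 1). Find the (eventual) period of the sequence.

4

We have b_1 = 26,  b_2 = 11,  b_3 = 6,  b_4 = 21,  b_5 = 26.
Since b_5 = b_1 = 26, the sequence is periodic with period 4.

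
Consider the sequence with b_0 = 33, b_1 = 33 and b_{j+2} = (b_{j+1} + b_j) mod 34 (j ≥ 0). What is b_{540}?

33

We have b_0 = 33,  b_1 = 33,  b_2 = 32,  b_3 = 31,  b_4 = 29,  b_5 = 26,  b_6 = 21,  b_7 = 13,  b_8 = 0,  b_9 = 13,  b_{10} = 13,  b_{11} = 26,  b_{12} = 5,  b_{13} = 31,  b_{14} = 2,  b_{15} = 33,  b_{16} = 1,  b_{17} = 0,  b_{18} = 1,  b_{19} = 1,  b_{20} = 2,  b_{21} = 3,  b_{22} = 5,  b_{23} = 8,  b_{24} = 13,  b_{25} = 21,  b_{26} = 0,  b_{27} = 21,  b_{28} = 21,  b_{29} = 8,  b_{30} = 29,  b_{31} = 3,  b_{32} = 32,  b_{33} = 1,  b_{34} = 33,  b_{35} = 0,  b_{36} = 33,  b_{37} = 33.
Since (b_{36}, b_{37}) = (b_0, b_1) = (33, 33) (two consecutive terms determine the rest), the sequence is periodic with period 36.
So b_{540} = b_{0 + ((540-0) mod 36)} = b_0 = 33.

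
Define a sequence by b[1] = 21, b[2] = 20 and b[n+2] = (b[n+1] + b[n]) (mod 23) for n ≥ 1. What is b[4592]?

9

Computing terms: b[1] = 21, b[2] = 20, b[3] = 18, b[4] = 15, b[5] = 10, b[6] = 2, b[7] = 12, b[8] = 14, b[9] = 3, b[10] = 17, b[11] = 20, b[12] = 14, b[13] = 11, b[14] = 2, b[15] = 13, b[16] = 15, b[17] = 5, b[18] = 20, b[19] = 2, b[20] = 22, b[21] = 1, b[22] = 0, b[23] = 1, b[24] = 1, b[25] = 2, b[26] = 3, b[27] = 5, b[28] = 8, b[29] = 13, b[30] = 21, b[31] = 11, b[32] = 9, b[33] = 20, b[34] = 6, b[35] = 3, b[36] = 9, b[37] = 12, b[38] = 21, b[39] = 10, b[40] = 8, b[41] = 18, b[42] = 3, b[43] = 21, b[44] = 1, b[45] = 22, b[46] = 0, b[47] = 22, b[48] = 22, b[49] = 21, b[50] = 20.
Since (b[49], b[50]) = (b[1], b[2]) = (21, 20) (two consecutive terms determine the rest), the sequence is periodic with period 48.
(4592 - 1) mod 48 = 31, so b[4592] = b[32] = 9.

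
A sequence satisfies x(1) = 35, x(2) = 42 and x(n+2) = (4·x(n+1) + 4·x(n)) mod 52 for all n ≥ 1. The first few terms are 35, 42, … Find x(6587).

20

x(1) = 35,  x(2) = 42,  x(3) = 48,  x(4) = 48,  x(5) = 20,  x(6) = 12,  x(7) = 24,  x(8) = 40,  x(9) = 48,  x(10) = 40,  x(11) = 40,  x(12) = 8,  x(13) = 36,  x(14) = 20,  x(15) = 16,  x(16) = 40,  x(17) = 16,  x(18) = 16,  x(19) = 24,  x(20) = 4,  x(21) = 8,  x(22) = 48,  x(23) = 16,  x(24) = 48,  x(25) = 48.
Since (x(24), x(25)) = (x(3), x(4)) = (48, 48) (two consecutive terms determine the rest), the sequence is eventually periodic: after a pre-period of length 2 it cycles with period 21.
For n ≥ 3, x(n) depends only on (n - 3) mod 21. (6587 - 3) mod 21 = 11, so x(6587) = x(14) = 20.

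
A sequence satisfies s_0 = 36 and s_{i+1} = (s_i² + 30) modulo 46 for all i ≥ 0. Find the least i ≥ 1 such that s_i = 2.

2

s_0 = 36, s_1 = 38, s_2 = 2, s_3 = 34, s_4 = 36.
Since s_4 = s_0 = 36, the sequence is periodic with period 4.
The value 2 first appears (with i ≥ 1) at s_2.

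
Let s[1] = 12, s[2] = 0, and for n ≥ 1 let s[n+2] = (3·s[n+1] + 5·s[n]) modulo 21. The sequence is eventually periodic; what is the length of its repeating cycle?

3

We have s[1] = 12; s[2] = 0; s[3] = 18; s[4] = 12; s[5] = 0.
Since (s[4], s[5]) = (s[1], s[2]) = (12, 0) (two consecutive terms determine the rest), the sequence is periodic with period 3.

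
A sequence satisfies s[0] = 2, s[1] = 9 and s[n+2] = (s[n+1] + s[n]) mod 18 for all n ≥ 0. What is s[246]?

10

s[0] = 2; s[1] = 9; s[2] = 11; s[3] = 2; s[4] = 13; s[5] = 15; s[6] = 10; s[7] = 7; s[8] = 17; s[9] = 6; s[10] = 5; s[11] = 11; s[12] = 16; s[13] = 9; s[14] = 7; s[15] = 16; s[16] = 5; s[17] = 3; s[18] = 8; s[19] = 11; s[20] = 1; s[21] = 12; s[22] = 13; s[23] = 7; s[24] = 2; s[25] = 9.
The sequence repeats with period 24.
(246 - 0) mod 24 = 6, so s[246] = s[6] = 10.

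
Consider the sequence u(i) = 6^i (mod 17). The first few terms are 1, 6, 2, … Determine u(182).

Computing terms: u(0) = 1,  u(1) = 6,  u(2) = 2,  u(3) = 12,  u(4) = 4,  u(5) = 7,  u(6) = 8,  u(7) = 14,  u(8) = 16,  u(9) = 11,  u(10) = 15,  u(11) = 5,  u(12) = 13,  u(13) = 10,  u(14) = 9,  u(15) = 3,  u(16) = 1.
The sequence repeats with period 16.
(182 - 0) mod 16 = 6, so u(182) = u(6) = 8.

8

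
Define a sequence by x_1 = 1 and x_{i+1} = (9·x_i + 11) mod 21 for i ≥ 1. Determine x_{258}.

2

x_1 = 1,  x_2 = 20,  x_3 = 2,  x_4 = 8,  x_5 = 20.
Since x_5 = x_2 = 20, the sequence is eventually periodic: after a pre-period of length 1 it cycles with period 3.
For i ≥ 2, x_i depends only on (i - 2) mod 3. (258 - 2) mod 3 = 1, so x_{258} = x_3 = 2.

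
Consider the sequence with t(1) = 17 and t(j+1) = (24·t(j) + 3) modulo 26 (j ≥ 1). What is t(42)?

9

Computing terms: t(1) = 17, t(2) = 21, t(3) = 13, t(4) = 3, t(5) = 23, t(6) = 9, t(7) = 11, t(8) = 7, t(9) = 15, t(10) = 25, t(11) = 5, t(12) = 19, t(13) = 17.
Since t(13) = t(1) = 17, the sequence is periodic with period 12.
(42 - 1) mod 12 = 5, so t(42) = t(6) = 9.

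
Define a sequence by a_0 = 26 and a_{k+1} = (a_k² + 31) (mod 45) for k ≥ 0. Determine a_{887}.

Computing terms: a_0 = 26,  a_1 = 32,  a_2 = 20,  a_3 = 26.
The sequence repeats with period 3.
(887 - 0) mod 3 = 2, so a_{887} = a_2 = 20.

20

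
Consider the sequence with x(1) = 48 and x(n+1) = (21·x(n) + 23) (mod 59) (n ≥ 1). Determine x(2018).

x(1) = 48, x(2) = 28, x(3) = 21, x(4) = 51, x(5) = 32, x(6) = 46, x(7) = 45, x(8) = 24, x(9) = 55, x(10) = 57, x(11) = 40, x(12) = 37, x(13) = 33, x(14) = 8, x(15) = 14, x(16) = 22, x(17) = 13, x(18) = 1, x(19) = 44, x(20) = 3, x(21) = 27, x(22) = 0, x(23) = 23, x(24) = 34, x(25) = 29, x(26) = 42, x(27) = 20, x(28) = 30, x(29) = 4, x(30) = 48.
The sequence repeats with period 29.
So x(2018) = x(1 + ((2018-1) mod 29)) = x(17) = 13.

13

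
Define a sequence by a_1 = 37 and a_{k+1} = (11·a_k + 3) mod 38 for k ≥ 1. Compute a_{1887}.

a_1 = 37,  a_2 = 30,  a_3 = 29,  a_4 = 18,  a_5 = 11,  a_6 = 10,  a_7 = 37.
The sequence repeats with period 6.
So a_{1887} = a_{1 + ((1887-1) mod 6)} = a_3 = 29.

29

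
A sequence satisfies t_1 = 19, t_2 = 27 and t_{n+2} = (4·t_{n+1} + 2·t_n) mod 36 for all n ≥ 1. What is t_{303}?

Listing terms: t_1 = 19; t_2 = 27; t_3 = 2; t_4 = 26; t_5 = 0; t_6 = 16; t_7 = 28; t_8 = 0; t_9 = 20; t_{10} = 8; t_{11} = 0; t_{12} = 16.
Since (t_{11}, t_{12}) = (t_5, t_6) = (0, 16) (two consecutive terms determine the rest), the sequence is eventually periodic: after a pre-period of length 4 it cycles with period 6.
For n ≥ 5, t_n depends only on (n - 5) mod 6. (303 - 5) mod 6 = 4, so t_{303} = t_9 = 20.

20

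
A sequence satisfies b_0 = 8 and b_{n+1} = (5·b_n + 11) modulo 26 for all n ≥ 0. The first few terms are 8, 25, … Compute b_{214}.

6

We have b_0 = 8; b_1 = 25; b_2 = 6; b_3 = 15; b_4 = 8.
Since b_4 = b_0 = 8, the sequence is periodic with period 4.
So b_{214} = b_{0 + ((214-0) mod 4)} = b_2 = 6.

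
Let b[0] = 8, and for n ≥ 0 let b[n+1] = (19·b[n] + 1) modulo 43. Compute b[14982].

b[0] = 8,  b[1] = 24,  b[2] = 27,  b[3] = 41,  b[4] = 6,  b[5] = 29,  b[6] = 36,  b[7] = 40,  b[8] = 30,  b[9] = 12,  b[10] = 14,  b[11] = 9,  b[12] = 0,  b[13] = 1,  b[14] = 20,  b[15] = 37,  b[16] = 16,  b[17] = 4,  b[18] = 34,  b[19] = 2,  b[20] = 39,  b[21] = 11,  b[22] = 38,  b[23] = 35,  b[24] = 21,  b[25] = 13,  b[26] = 33,  b[27] = 26,  b[28] = 22,  b[29] = 32,  b[30] = 7,  b[31] = 5,  b[32] = 10,  b[33] = 19,  b[34] = 18,  b[35] = 42,  b[36] = 25,  b[37] = 3,  b[38] = 15,  b[39] = 28,  b[40] = 17,  b[41] = 23,  b[42] = 8.
Since b[42] = b[0] = 8, the sequence is periodic with period 42.
(14982 - 0) mod 42 = 30, so b[14982] = b[30] = 7.

7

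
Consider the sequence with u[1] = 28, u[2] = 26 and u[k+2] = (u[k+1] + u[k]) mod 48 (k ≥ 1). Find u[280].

We have u[1] = 28, u[2] = 26, u[3] = 6, u[4] = 32, u[5] = 38, u[6] = 22, u[7] = 12, u[8] = 34, u[9] = 46, u[10] = 32, u[11] = 30, u[12] = 14, u[13] = 44, u[14] = 10, u[15] = 6, u[16] = 16, u[17] = 22, u[18] = 38, u[19] = 12, u[20] = 2, u[21] = 14, u[22] = 16, u[23] = 30, u[24] = 46, u[25] = 28, u[26] = 26.
Since (u[25], u[26]) = (u[1], u[2]) = (28, 26) (two consecutive terms determine the rest), the sequence is periodic with period 24.
So u[280] = u[1 + ((280-1) mod 24)] = u[16] = 16.

16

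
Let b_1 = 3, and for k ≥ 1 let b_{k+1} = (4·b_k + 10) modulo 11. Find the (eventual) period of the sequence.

5

Computing terms: b_1 = 3, b_2 = 0, b_3 = 10, b_4 = 6, b_5 = 1, b_6 = 3.
The sequence repeats with period 5.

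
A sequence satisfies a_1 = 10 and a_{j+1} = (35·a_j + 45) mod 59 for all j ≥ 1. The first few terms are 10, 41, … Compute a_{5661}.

15

We have a_1 = 10,  a_2 = 41,  a_3 = 5,  a_4 = 43,  a_5 = 16,  a_6 = 15,  a_7 = 39,  a_8 = 53,  a_9 = 12,  a_{10} = 52,  a_{11} = 36,  a_{12} = 7,  a_{13} = 54,  a_{14} = 47,  a_{15} = 38,  a_{16} = 18,  a_{17} = 26,  a_{18} = 11,  a_{19} = 17,  a_{20} = 50,  a_{21} = 25,  a_{22} = 35,  a_{23} = 31,  a_{24} = 9,  a_{25} = 6,  a_{26} = 19,  a_{27} = 2,  a_{28} = 56,  a_{29} = 58,  a_{30} = 10.
The sequence repeats with period 29.
(5661 - 1) mod 29 = 5, so a_{5661} = a_6 = 15.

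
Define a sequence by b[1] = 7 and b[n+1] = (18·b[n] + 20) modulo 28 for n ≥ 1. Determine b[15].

16

Computing terms: b[1] = 7,  b[2] = 6,  b[3] = 16,  b[4] = 0,  b[5] = 20,  b[6] = 16.
Since b[6] = b[3] = 16, the sequence is eventually periodic: after a pre-period of length 2 it cycles with period 3.
For n ≥ 3, b[n] depends only on (n - 3) mod 3. (15 - 3) mod 3 = 0, so b[15] = b[3] = 16.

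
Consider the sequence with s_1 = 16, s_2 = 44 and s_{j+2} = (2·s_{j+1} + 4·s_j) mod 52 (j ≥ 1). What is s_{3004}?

36

Listing terms: s_1 = 16; s_2 = 44; s_3 = 48; s_4 = 12; s_5 = 8; s_6 = 12; s_7 = 4; s_8 = 4; s_9 = 24; s_{10} = 12; s_{11} = 16; s_{12} = 28; s_{13} = 16; s_{14} = 40; s_{15} = 40; s_{16} = 32; s_{17} = 16; s_{18} = 4; s_{19} = 20; s_{20} = 4; s_{21} = 36; s_{22} = 36; s_{23} = 8; s_{24} = 4; s_{25} = 40; s_{26} = 44; s_{27} = 40; s_{28} = 48; s_{29} = 48; s_{30} = 28; s_{31} = 40; s_{32} = 36; s_{33} = 24; s_{34} = 36; s_{35} = 12; s_{36} = 12; s_{37} = 20; s_{38} = 36; s_{39} = 48; s_{40} = 32; s_{41} = 48; s_{42} = 16; s_{43} = 16; s_{44} = 44.
The sequence repeats with period 42.
So s_{3004} = s_{1 + ((3004-1) mod 42)} = s_{22} = 36.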